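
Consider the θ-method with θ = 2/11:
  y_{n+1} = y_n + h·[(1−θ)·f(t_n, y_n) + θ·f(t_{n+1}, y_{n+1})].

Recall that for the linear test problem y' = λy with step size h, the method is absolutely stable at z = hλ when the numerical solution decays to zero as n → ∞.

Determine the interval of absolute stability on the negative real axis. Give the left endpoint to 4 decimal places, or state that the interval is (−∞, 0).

z∈(-3.1429,0).

On y'=λy, z=hλ:
  y_{n+1} = y_n + z·[9/11·y_n + 2/11·y_{n+1}] ⇒ (1 − 2/11z)y_{n+1} = (1 + 9/11z)y_n
  Hence R(z) = (1 + 9/11z)/(1 − 2/11z).

Need |R(x)|<1, x<0.
x=-0.77: |R|=0.3246
R=−1: 1+9/11x = −1+2/11x ⇒ -7/11x=2 ⇒ x=2/(-7/11)=-3.1429
Confirm numerically:
  x=-2.019: |R|=0.47686 <1
  x=-1.955: |R|=0.44232 <1
  x=-1.434: |R|=0.13744 <1
  x=-1.369: |R|=0.09616 <1
  x=-3.669: |R|=1.20084 >1
  x=-3.640: |R|=1.19037 >1
  x=-3.330: |R|=1.07418 >1
Interval (-3.1429, 0).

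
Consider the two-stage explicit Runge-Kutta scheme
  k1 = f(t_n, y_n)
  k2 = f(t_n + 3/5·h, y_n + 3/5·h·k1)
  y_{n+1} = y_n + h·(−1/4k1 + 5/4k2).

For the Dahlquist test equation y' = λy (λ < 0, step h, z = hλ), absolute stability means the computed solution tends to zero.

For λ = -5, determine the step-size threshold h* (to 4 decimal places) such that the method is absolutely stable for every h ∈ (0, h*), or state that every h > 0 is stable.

Set f=λy, z=hλ:
  k1=λy_n ⇒ h·k1=z·y_n;  k2=λ(1+3/5z)y_n ⇒ h·k2=z(1+3/5z)y_n
  y_{n+1}/y_n = 1 − 1/4z + 5/4z(1+3/5z) = 1 + z + 3/4z²
  so R(z) = 1 + z + 3/4z².

Need |R(x)|<1, x<0.
x=-1.02: |R|=0.7603
R=1: x+3/4x²=0 ⇒ x=−4/3=-1.3333; min R=1−1/(4·3/4)=0.6667>−1
Confirm numerically:
  x=-1.280: |R|=0.94880 <1
  x=-0.911: |R|=0.71144 <1
  x=-0.707: |R|=0.66789 <1
  x=-0.613: |R|=0.66883 <1
  x=-1.677: |R|=1.43225 >1
  x=-1.380: |R|=1.04830 >1
Interval (-1.3333, 0).

(-1.3333,0); λ=-5 ⇒ h* = (4/3)/5 = 0.2667.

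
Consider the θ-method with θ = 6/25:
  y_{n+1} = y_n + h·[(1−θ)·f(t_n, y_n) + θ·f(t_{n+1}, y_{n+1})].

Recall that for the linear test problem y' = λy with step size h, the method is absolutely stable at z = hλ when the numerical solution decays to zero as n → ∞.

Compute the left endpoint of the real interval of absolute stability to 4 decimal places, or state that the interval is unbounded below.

left endpoint -3.8462.

Test eqn y'=λy, z=hλ:
  y_{n+1} = y_n + z·[19/25·y_n + 6/25·y_{n+1}] ⇒ (1 − 6/25z)y_{n+1} = (1 + 19/25z)y_n
  R(z) = (1 + 19/25z)/(1 − 6/25z).

Find x<0 with |R(x)|<1.
x=-1.3: |R|=0.0091
R=−1: 1+19/25x = −1+6/25x ⇒ -13/25x=2 ⇒ x=2/(-13/25)=-3.8462
Confirm numerically:
  x=-3.680: |R|=0.95412 <1
  x=-3.221: |R|=0.81665 <1
  x=-2.682: |R|=0.63170 <1
  x=-2.280: |R|=0.47363 <1
  x=-4.298: |R|=1.11566 >1
  x=-3.994: |R|=1.03925 >1
Stable set (-3.8462, 0).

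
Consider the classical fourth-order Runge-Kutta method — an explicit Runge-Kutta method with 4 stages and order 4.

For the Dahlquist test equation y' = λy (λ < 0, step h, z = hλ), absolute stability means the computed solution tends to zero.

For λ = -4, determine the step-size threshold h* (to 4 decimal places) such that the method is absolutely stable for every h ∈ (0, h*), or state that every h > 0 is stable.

On y'=λy, z=hλ:
  order 4, 4-stage ⇒ R(z)=1+z+z^2/2+z^3/6+z^4/24
  (e.g. R(-0.69)=0.50274, |R|=0.50274)

Boundary: |R(x)|=1, x<0.
x=-0.69: |R|=0.5027
|R(-1.49)|=0.2741 |R(-1.16)|=0.3281 |R(-1.06)|=0.3559
Bisect:
  x_lo=-3.4933 |R|=2.7081  x_hi=-0.1841 |R|=0.8318
  mid=-1.83869 |R|=0.29190 →hi
  mid=-2.66598 |R|=0.83451 →hi
  mid=-3.07962 |R|=1.54233 →lo
  mid=-2.87280 |R|=1.14015 →lo
  mid=-2.76939 |R|=0.97628 →hi
  mid=-2.82109 |R|=1.05533 →lo
  mid=-2.79524 |R|=1.01510 →lo
  mid=-2.78231 |R|=0.99552 →hi
  ...
  [-2.78534,-2.78514] ⇒ x*=-2.7853
So |R|<1 on (-2.7853, 0).

(-2.7853,0); λ=-4 ⇒ h* = 0.6963.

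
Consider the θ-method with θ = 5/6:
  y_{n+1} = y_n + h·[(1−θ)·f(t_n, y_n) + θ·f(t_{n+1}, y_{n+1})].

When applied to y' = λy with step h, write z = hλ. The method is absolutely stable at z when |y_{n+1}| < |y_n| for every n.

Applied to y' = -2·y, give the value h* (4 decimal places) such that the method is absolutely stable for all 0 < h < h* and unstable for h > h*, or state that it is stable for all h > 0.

On y'=λy, z=hλ:
  y_{n+1} = y_n + z·[1/6·y_n + 5/6·y_{n+1}] ⇒ (1 − 5/6z)y_{n+1} = (1 + 1/6z)y_n
  R(z) = (1 + 1/6z)/(1 − 5/6z).

Solve |R(x)|<1 on ℝ⁻.
x=-1.45: |R|=0.3434
x=-2: |R|=0.2500
x=-10: |R|=0.0714
x=-100: |R|=0.1858
θ=5/6≥1/2 ⇒ |1+1/6x|<|1−5/6x| ∀x<0 ⇒ unbounded interval.

interval (−∞, 0). Any h>0 works for λ=-2.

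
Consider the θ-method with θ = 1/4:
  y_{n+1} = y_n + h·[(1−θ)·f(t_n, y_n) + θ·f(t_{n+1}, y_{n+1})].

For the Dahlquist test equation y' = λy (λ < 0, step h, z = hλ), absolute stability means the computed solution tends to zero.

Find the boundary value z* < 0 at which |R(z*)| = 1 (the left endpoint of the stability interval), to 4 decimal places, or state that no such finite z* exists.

With y'=λy (z=hλ):
  y_{n+1} = y_n + z·[3/4·y_n + 1/4·y_{n+1}] ⇒ (1 − 1/4z)y_{n+1} = (1 + 3/4z)y_n
  R(z) = (1 + 3/4z)/(1 − 1/4z).

Boundary: |R(x)|=1, x<0.
x=-0.92: |R|=0.2520
R=−1: 1+3/4x = −1+1/4x ⇒ -1/2x=2 ⇒ x=2/(-1/2)=-4.0000
Confirm numerically:
  x=-3.155: |R|=0.76380 <1
  x=-2.400: |R|=0.50000 <1
  x=-2.236: |R|=0.43425 <1
  x=-1.913: |R|=0.29410 <1
  x=-4.567: |R|=1.13237 >1
  x=-4.520: |R|=1.12207 >1
  x=-4.044: |R|=1.01094 >1
Interval (-4.0000, 0).

left endpoint -4.0000.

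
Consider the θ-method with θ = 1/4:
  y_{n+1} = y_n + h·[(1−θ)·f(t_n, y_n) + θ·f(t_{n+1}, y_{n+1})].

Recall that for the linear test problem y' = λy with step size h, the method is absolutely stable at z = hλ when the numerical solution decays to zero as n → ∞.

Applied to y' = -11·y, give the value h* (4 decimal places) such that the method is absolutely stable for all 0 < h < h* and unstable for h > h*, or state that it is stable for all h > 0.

With y'=λy (z=hλ):
  y_{n+1} = y_n + z·[3/4·y_n + 1/4·y_{n+1}] ⇒ (1 − 1/4z)y_{n+1} = (1 + 3/4z)y_n
  R(z) = (1 + 3/4z)/(1 − 1/4z).

Boundary: |R(x)|=1, x<0.
x=-0.47: |R|=0.5794
R=−1: 1+3/4x = −1+1/4x ⇒ -1/2x=2 ⇒ x=2/(-1/2)=-4.0000
Confirm numerically:
  x=-3.675: |R|=0.91531 <1
  x=-3.103: |R|=0.74743 <1
  x=-2.188: |R|=0.41435 <1
  x=-4.253: |R|=1.06131 >1
  x=-4.078: |R|=1.01931 >1
So |R|<1 on (-4.0000, 0).

(-4.0000,0); λ=-11 ⇒ h* = (4)/11 = 0.3636.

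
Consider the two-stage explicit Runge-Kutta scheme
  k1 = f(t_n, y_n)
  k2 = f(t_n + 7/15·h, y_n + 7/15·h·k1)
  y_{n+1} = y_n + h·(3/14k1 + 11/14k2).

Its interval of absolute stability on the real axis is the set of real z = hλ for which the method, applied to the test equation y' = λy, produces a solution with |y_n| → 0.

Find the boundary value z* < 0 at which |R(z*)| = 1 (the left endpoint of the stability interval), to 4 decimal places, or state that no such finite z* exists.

On y'=λy, z=hλ:
  k1=λy_n ⇒ h·k1=z·y_n;  k2=λ(1+7/15z)y_n ⇒ h·k2=z(1+7/15z)y_n
  y_{n+1}/y_n = 1 + 3/14z + 11/14z(1+7/15z) = 1 + z + 11/30z²
  Hence R(z) = 1 + z + 11/30z².

Solve |R(x)|<1 on ℝ⁻.
x=-1.43: |R|=0.3198
R=1: x+11/30x²=0 ⇒ x=−30/11=-2.7273; min R=1−1/(4·11/30)=0.3182>−1
Confirm numerically:
  x=-2.054: |R|=0.49294 <1
  x=-1.493: |R|=0.32432 <1
  x=-1.150: |R|=0.33492 <1
  x=-3.159: |R|=1.50007 >1
  x=-3.091: |R|=1.41224 >1
So |R|<1 on (-2.7273, 0).

left endpoint -2.7273.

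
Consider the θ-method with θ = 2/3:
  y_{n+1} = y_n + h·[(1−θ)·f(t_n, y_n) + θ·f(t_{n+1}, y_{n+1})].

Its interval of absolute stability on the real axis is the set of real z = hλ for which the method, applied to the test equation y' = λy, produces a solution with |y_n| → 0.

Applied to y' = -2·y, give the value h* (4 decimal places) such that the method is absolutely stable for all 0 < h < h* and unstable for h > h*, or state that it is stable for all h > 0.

unbounded; (−∞, 0). Any h>0 works for λ=-2.

On y'=λy, z=hλ:
  y_{n+1} = y_n + z·[1/3·y_n + 2/3·y_{n+1}] ⇒ (1 − 2/3z)y_{n+1} = (1 + 1/3z)y_n
  Hence R(z) = (1 + 1/3z)/(1 − 2/3z).

Need |R(x)|<1, x<0.
x=-1.55: |R|=0.2377
x=-2: |R|=0.1429
x=-10: |R|=0.3043
x=-100: |R|=0.4778
θ=2/3≥1/2 ⇒ |1+1/3x|<|1−2/3x| ∀x<0 ⇒ interval (−∞,0).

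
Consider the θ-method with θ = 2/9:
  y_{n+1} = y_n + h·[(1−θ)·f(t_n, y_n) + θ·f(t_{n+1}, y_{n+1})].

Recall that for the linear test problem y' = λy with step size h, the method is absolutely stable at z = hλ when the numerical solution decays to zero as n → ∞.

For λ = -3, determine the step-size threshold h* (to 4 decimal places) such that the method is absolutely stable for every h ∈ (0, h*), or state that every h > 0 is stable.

With y'=λy (z=hλ):
  y_{n+1} = y_n + z·[7/9·y_n + 2/9·y_{n+1}] ⇒ (1 − 2/9z)y_{n+1} = (1 + 7/9z)y_n
  ⇒ R(z) = (1 + 7/9z)/(1 − 2/9z).

Need |R(x)|<1, x<0.
x=-0.91: |R|=0.2431
R=−1: 1+7/9x = −1+2/9x ⇒ -5/9x=2 ⇒ x=2/(-5/9)=-3.6000
Confirm numerically:
  x=-2.995: |R|=0.79820 <1
  x=-2.446: |R|=0.58465 <1
  x=-2.203: |R|=0.47896 <1
  x=-3.982: |R|=1.11259 >1
  x=-3.880: |R|=1.08353 >1
  x=-3.817: |R|=1.06523 >1
So |R|<1 on (-3.6000, 0).

(-3.6000,0); λ=-3 ⇒ h* = (18/5)/3 = 1.2000.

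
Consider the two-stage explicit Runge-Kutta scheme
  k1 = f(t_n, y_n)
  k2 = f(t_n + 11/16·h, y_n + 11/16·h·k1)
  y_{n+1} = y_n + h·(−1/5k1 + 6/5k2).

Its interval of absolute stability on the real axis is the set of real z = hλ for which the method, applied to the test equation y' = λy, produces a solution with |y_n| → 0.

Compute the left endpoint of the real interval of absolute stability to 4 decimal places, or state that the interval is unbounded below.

Set f=λy, z=hλ:
  k1=λy_n ⇒ h·k1=z·y_n;  k2=λ(1+11/16z)y_n ⇒ h·k2=z(1+11/16z)y_n
  y_{n+1}/y_n = 1 − 1/5z + 6/5z(1+11/16z) = 1 + z + 33/40z²
  so R(z) = 1 + z + 33/40z².

Solve |R(x)|<1 on ℝ⁻.
x=-1.59: |R|=1.4957
R=1: x+33/40x²=0 ⇒ x=−40/33=-1.2121; min R=1−1/(4·33/40)=0.6970>−1
Confirm numerically:
  x=-1.170: |R|=0.95934 <1
  x=-0.901: |R|=0.76874 <1
  x=-0.558: |R|=0.69888 <1
  x=-1.710: |R|=1.70238 >1
  x=-1.497: |R|=1.35183 >1
  x=-1.483: |R|=1.33141 >1
So |R|<1 on (-1.2121, 0).

z* = -1.2121.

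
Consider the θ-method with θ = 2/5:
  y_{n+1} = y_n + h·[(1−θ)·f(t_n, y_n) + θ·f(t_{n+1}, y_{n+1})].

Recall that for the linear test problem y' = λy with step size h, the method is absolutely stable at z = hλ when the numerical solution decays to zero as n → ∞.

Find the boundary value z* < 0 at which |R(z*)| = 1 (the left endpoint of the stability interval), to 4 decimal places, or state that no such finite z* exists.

left endpoint -10.0000.

On y'=λy, z=hλ:
  y_{n+1} = y_n + z·[3/5·y_n + 2/5·y_{n+1}] ⇒ (1 − 2/5z)y_{n+1} = (1 + 3/5z)y_n
  ⇒ R(z) = (1 + 3/5z)/(1 − 2/5z).

Solve |R(x)|<1 on ℝ⁻.
x=-0.47: |R|=0.6044
R=−1: 1+3/5x = −1+2/5x ⇒ -1/5x=2 ⇒ x=2/(-1/5)=-10.0000
Confirm numerically:
  x=-8.511: |R|=0.93239 <1
  x=-7.388: |R|=0.86792 <1
  x=-7.091: |R|=0.84835 <1
  x=-6.867: |R|=0.83276 <1
  x=-10.209: |R|=1.00822 >1
  x=-10.183: |R|=1.00721 >1
Interval (-10.0000, 0).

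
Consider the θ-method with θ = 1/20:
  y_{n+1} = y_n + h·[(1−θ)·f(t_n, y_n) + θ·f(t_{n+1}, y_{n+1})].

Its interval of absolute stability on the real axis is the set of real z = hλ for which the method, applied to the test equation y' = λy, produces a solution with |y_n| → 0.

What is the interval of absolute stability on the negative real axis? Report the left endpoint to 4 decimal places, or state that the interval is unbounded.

(-2.2222, 0).

Test eqn y'=λy, z=hλ:
  y_{n+1} = y_n + z·[19/20·y_n + 1/20·y_{n+1}] ⇒ (1 − 1/20z)y_{n+1} = (1 + 19/20z)y_n
  R(z) = (1 + 19/20z)/(1 − 1/20z).

Find x<0 with |R(x)|<1.
x=-0.32: |R|=0.6850
R=−1: 1+19/20x = −1+1/20x ⇒ -9/10x=2 ⇒ x=2/(-9/10)=-2.2222
Confirm numerically:
  x=-1.380: |R|=0.29093 <1
  x=-1.137: |R|=0.07584 <1
  x=-1.048: |R|=0.00418 <1
  x=-2.611: |R|=1.30950 >1
  x=-2.524: |R|=1.24116 >1
  x=-2.314: |R|=1.07403 >1
Stable set (-2.2222, 0).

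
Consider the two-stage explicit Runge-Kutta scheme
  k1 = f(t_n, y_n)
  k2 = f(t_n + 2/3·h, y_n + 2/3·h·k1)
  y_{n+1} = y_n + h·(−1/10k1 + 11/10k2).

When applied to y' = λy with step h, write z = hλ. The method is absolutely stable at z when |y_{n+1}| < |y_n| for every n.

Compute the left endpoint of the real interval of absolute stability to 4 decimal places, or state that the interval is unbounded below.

Set f=λy, z=hλ:
  k1=λy_n ⇒ h·k1=z·y_n;  k2=λ(1+2/3z)y_n ⇒ h·k2=z(1+2/3z)y_n
  y_{n+1}/y_n = 1 − 1/10z + 11/10z(1+2/3z) = 1 + z + 11/15z²
  Hence R(z) = 1 + z + 11/15z².

Need |R(x)|<1, x<0.
x=-0.3: |R|=0.7660
R=1: x+11/15x²=0 ⇒ x=−15/11=-1.3636; min R=1−1/(4·11/15)=0.6591>−1
Confirm numerically:
  x=-1.222: |R|=0.87307 <1
  x=-1.015: |R|=0.74050 <1
  x=-0.709: |R|=0.65963 <1
  x=-0.645: |R|=0.66009 <1
  x=-1.808: |R|=1.58917 >1
  x=-1.803: |R|=1.58093 >1
  x=-1.474: |R|=1.11930 >1
Interval (-1.3636, 0).

z* = -1.3636.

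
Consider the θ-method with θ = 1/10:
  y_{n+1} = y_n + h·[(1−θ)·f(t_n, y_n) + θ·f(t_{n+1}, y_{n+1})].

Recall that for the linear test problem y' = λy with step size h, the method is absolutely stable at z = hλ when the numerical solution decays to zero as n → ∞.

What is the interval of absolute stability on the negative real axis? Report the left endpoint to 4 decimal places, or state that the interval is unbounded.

With y'=λy (z=hλ):
  y_{n+1} = y_n + z·[9/10·y_n + 1/10·y_{n+1}] ⇒ (1 − 1/10z)y_{n+1} = (1 + 9/10z)y_n
  R(z) = (1 + 9/10z)/(1 − 1/10z).

Boundary: |R(x)|=1, x<0.
x=-1.77: |R|=0.5038
R=−1: 1+9/10x = −1+1/10x ⇒ -4/5x=2 ⇒ x=2/(-4/5)=-2.5000
Confirm numerically:
  x=-2.326: |R|=0.88707 <1
  x=-1.694: |R|=0.44861 <1
  x=-1.498: |R|=0.30284 <1
  x=-3.093: |R|=1.36233 >1
  x=-2.686: |R|=1.11729 >1
  x=-2.581: |R|=1.05151 >1
Interval (-2.5000, 0).

(-2.5000, 0).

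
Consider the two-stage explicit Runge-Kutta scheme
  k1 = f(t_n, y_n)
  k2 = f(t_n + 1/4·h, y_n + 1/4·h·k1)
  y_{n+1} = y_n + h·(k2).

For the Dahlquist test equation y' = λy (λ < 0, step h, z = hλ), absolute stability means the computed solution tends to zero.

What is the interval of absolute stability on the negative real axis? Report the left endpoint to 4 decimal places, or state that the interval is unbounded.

On y'=λy, z=hλ:
  k1=λy_n ⇒ h·k1=z·y_n;  k2=λ(1+1/4z)y_n ⇒ h·k2=z(1+1/4z)y_n
  y_{n+1}/y_n = 1 + z(1+1/4z) = 1 + z + 1/4z²
  Hence R(z) = 1 + z + 1/4z².

Boundary: |R(x)|=1, x<0.
x=-0.57: |R|=0.5112
R=1: x+1/4x²=0 ⇒ x=−4=-4.0000; min R=1−1/(4·1/4)=0.0000>−1
Confirm numerically:
  x=-3.842: |R|=0.84824 <1
  x=-3.011: |R|=0.25553 <1
  x=-2.541: |R|=0.07317 <1
  x=-2.355: |R|=0.03151 <1
  x=-4.503: |R|=1.56625 >1
  x=-4.443: |R|=1.49206 >1
So |R|<1 on (-4.0000, 0).

(-4.0000, 0).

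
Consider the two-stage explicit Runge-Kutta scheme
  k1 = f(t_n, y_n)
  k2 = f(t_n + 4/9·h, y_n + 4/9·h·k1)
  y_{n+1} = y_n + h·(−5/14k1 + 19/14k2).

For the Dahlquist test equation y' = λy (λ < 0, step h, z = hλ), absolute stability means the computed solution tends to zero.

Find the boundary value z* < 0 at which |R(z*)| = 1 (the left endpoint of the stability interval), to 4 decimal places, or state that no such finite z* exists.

left endpoint -1.6579.

Test eqn y'=λy, z=hλ:
  k1=λy_n ⇒ h·k1=z·y_n;  k2=λ(1+4/9z)y_n ⇒ h·k2=z(1+4/9z)y_n
  y_{n+1}/y_n = 1 − 5/14z + 19/14z(1+4/9z) = 1 + z + 38/63z²
  ⇒ R(z) = 1 + z + 38/63z².

Solve |R(x)|<1 on ℝ⁻.
x=-1.45: |R|=0.8182
R=1: x+38/63x²=0 ⇒ x=−63/38=-1.6579; min R=1−1/(4·38/63)=0.5855>−1
Confirm numerically:
  x=-1.220: |R|=0.67777 <1
  x=-1.160: |R|=0.65163 <1
  x=-1.071: |R|=0.62087 <1
  x=-0.726: |R|=0.59192 <1
  x=-1.772: |R|=1.12196 >1
  x=-1.768: |R|=1.11742 >1
  x=-1.755: |R|=1.10279 >1
Interval (-1.6579, 0).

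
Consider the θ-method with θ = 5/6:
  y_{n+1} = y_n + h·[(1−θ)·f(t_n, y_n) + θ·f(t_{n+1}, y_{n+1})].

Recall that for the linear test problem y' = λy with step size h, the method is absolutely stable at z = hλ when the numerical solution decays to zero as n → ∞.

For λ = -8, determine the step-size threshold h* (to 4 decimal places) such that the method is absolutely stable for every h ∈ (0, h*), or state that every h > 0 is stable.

With y'=λy (z=hλ):
  y_{n+1} = y_n + z·[1/6·y_n + 5/6·y_{n+1}] ⇒ (1 − 5/6z)y_{n+1} = (1 + 1/6z)y_n
  so R(z) = (1 + 1/6z)/(1 − 5/6z).

Boundary: |R(x)|=1, x<0.
x=-0.58: |R|=0.6090
x=-2: |R|=0.2500
x=-10: |R|=0.0714
x=-100: |R|=0.1858
θ=5/6≥1/2 ⇒ |1+1/6x|<|1−5/6x| ∀x<0 ⇒ unbounded interval.

unbounded; (−∞, 0). Any h>0 works for λ=-8.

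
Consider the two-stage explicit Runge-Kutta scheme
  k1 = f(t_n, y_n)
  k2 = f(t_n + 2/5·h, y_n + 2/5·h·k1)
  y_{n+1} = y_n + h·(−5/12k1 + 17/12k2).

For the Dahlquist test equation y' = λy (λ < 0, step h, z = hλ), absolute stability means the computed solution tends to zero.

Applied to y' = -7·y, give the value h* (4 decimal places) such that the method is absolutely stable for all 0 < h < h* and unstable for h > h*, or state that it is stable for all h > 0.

(-1.7647,0); λ=-7 ⇒ h* = (30/17)/7 = 0.2521.

On y'=λy, z=hλ:
  k1=λy_n ⇒ h·k1=z·y_n;  k2=λ(1+2/5z)y_n ⇒ h·k2=z(1+2/5z)y_n
  y_{n+1}/y_n = 1 − 5/12z + 17/12z(1+2/5z) = 1 + z + 17/30z²
  so R(z) = 1 + z + 17/30z².

Boundary: |R(x)|=1, x<0.
x=-1.73: |R|=0.9660
R=1: x+17/30x²=0 ⇒ x=−30/17=-1.7647; min R=1−1/(4·17/30)=0.5588>−1
Confirm numerically:
  x=-1.239: |R|=0.63090 <1
  x=-1.175: |R|=0.60735 <1
  x=-1.112: |R|=0.58871 <1
  x=-2.273: |R|=1.65470 >1
  x=-1.938: |R|=1.19031 >1
Stable set (-1.7647, 0).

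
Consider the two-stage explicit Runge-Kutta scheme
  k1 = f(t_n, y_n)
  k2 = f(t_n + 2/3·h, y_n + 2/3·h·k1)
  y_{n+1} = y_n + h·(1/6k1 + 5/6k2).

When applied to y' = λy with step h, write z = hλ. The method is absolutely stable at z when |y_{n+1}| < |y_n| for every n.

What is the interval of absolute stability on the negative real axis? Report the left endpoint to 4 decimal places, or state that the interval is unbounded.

With y'=λy (z=hλ):
  k1=λy_n ⇒ h·k1=z·y_n;  k2=λ(1+2/3z)y_n ⇒ h·k2=z(1+2/3z)y_n
  y_{n+1}/y_n = 1 + 1/6z + 5/6z(1+2/3z) = 1 + z + 5/9z²
  R(z) = 1 + z + 5/9z².

Find x<0 with |R(x)|<1.
x=-0.31: |R|=0.7434
R=1: x+5/9x²=0 ⇒ x=−9/5=-1.8000; min R=1−1/(4·5/9)=0.5500>−1
Confirm numerically:
  x=-1.613: |R|=0.83243 <1
  x=-1.568: |R|=0.79790 <1
  x=-0.957: |R|=0.55180 <1
  x=-0.821: |R|=0.55347 <1
  x=-2.209: |R|=1.50193 >1
  x=-2.027: |R|=1.25563 >1
Stable set (-1.8000, 0).

(-1.8000, 0).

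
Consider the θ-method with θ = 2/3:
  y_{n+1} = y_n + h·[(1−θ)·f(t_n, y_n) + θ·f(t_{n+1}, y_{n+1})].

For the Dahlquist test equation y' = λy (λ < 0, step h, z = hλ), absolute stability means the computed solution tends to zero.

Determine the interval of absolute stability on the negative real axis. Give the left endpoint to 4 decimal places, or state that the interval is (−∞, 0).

Test eqn y'=λy, z=hλ:
  y_{n+1} = y_n + z·[1/3·y_n + 2/3·y_{n+1}] ⇒ (1 − 2/3z)y_{n+1} = (1 + 1/3z)y_n
  R(z) = (1 + 1/3z)/(1 − 2/3z).

Solve |R(x)|<1 on ℝ⁻.
x=-0.77: |R|=0.4912
x=-2: |R|=0.1429
x=-10: |R|=0.3043
x=-100: |R|=0.4778
θ=2/3≥1/2 ⇒ |1+1/3x|<|1−2/3x| ∀x<0 ⇒ stable on all of ℝ⁻.

interval (−∞, 0).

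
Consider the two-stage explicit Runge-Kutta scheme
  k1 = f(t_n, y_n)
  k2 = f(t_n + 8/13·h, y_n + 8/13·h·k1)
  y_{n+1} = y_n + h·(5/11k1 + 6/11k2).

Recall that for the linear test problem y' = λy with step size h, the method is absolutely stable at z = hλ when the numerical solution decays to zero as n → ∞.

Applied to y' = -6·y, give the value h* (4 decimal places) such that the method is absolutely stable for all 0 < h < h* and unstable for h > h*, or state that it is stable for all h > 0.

(-2.9792,0); λ=-6 ⇒ h* = (143/48)/6 = 0.4965.

Set f=λy, z=hλ:
  k1=λy_n ⇒ h·k1=z·y_n;  k2=λ(1+8/13z)y_n ⇒ h·k2=z(1+8/13z)y_n
  y_{n+1}/y_n = 1 + 5/11z + 6/11z(1+8/13z) = 1 + z + 48/143z²
  ⇒ R(z) = 1 + z + 48/143z².

Need |R(x)|<1, x<0.
x=-0.76: |R|=0.4339
R=1: x+48/143x²=0 ⇒ x=−143/48=-2.9792; min R=1−1/(4·48/143)=0.2552>−1
Confirm numerically:
  x=-2.936: |R|=0.95746 <1
  x=-2.434: |R|=0.55460 <1
  x=-1.510: |R|=0.25535 <1
  x=-1.360: |R|=0.26084 <1
  x=-3.544: |R|=1.67192 >1
  x=-3.083: |R|=1.10745 >1
So |R|<1 on (-2.9792, 0).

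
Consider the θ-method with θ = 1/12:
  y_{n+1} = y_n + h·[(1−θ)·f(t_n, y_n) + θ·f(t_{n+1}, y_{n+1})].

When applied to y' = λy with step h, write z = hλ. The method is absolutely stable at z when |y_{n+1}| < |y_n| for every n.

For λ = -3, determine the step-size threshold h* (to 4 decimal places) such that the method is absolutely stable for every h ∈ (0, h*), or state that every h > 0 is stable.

Set f=λy, z=hλ:
  y_{n+1} = y_n + z·[11/12·y_n + 1/12·y_{n+1}] ⇒ (1 − 1/12z)y_{n+1} = (1 + 11/12z)y_n
  ⇒ R(z) = (1 + 11/12z)/(1 − 1/12z).

Solve |R(x)|<1 on ℝ⁻.
x=-0.46: |R|=0.5570
R=−1: 1+11/12x = −1+1/12x ⇒ -5/6x=2 ⇒ x=2/(-5/6)=-2.4000
Confirm numerically:
  x=-2.351: |R|=0.96586 <1
  x=-2.156: |R|=0.82763 <1
  x=-1.936: |R|=0.66705 <1
  x=-1.742: |R|=0.52118 <1
  x=-2.835: |R|=1.29323 >1
  x=-2.721: |R|=1.21806 >1
So |R|<1 on (-2.4000, 0).

(-2.4000,0); λ=-3 ⇒ h* = (12/5)/3 = 0.8000.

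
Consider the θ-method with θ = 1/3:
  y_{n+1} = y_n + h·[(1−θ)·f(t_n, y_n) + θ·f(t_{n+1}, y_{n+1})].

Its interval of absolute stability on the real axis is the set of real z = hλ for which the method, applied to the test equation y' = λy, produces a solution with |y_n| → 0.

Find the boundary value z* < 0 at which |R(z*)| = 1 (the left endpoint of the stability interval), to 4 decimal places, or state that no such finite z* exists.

On y'=λy, z=hλ:
  y_{n+1} = y_n + z·[2/3·y_n + 1/3·y_{n+1}] ⇒ (1 − 1/3z)y_{n+1} = (1 + 2/3z)y_n
  ⇒ R(z) = (1 + 2/3z)/(1 − 1/3z).

Solve |R(x)|<1 on ℝ⁻.
x=-0.37: |R|=0.6706
R=−1: 1+2/3x = −1+1/3x ⇒ -1/3x=2 ⇒ x=2/(-1/3)=-6.0000
Confirm numerically:
  x=-5.478: |R|=0.93843 <1
  x=-5.468: |R|=0.93718 <1
  x=-3.713: |R|=0.65932 <1
  x=-2.688: |R|=0.41772 <1
  x=-6.552: |R|=1.05779 >1
  x=-6.330: |R|=1.03537 >1
  x=-6.103: |R|=1.01131 >1
Interval (-6.0000, 0).

left endpoint -6.0000.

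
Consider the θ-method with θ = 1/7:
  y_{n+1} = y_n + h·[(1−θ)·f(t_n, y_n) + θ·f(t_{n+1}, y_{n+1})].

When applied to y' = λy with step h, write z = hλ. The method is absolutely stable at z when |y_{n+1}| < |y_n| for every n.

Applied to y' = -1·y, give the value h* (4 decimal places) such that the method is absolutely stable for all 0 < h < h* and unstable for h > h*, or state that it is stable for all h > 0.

With y'=λy (z=hλ):
  y_{n+1} = y_n + z·[6/7·y_n + 1/7·y_{n+1}] ⇒ (1 − 1/7z)y_{n+1} = (1 + 6/7z)y_n
  Hence R(z) = (1 + 6/7z)/(1 − 1/7z).

Solve |R(x)|<1 on ℝ⁻.
x=-1.57: |R|=0.2824
R=−1: 1+6/7x = −1+1/7x ⇒ -5/7x=2 ⇒ x=2/(-5/7)=-2.8000
Confirm numerically:
  x=-2.760: |R|=0.97951 <1
  x=-2.693: |R|=0.94481 <1
  x=-2.543: |R|=0.86535 <1
  x=-1.726: |R|=0.38460 <1
  x=-3.328: |R|=1.25562 >1
  x=-3.276: |R|=1.23161 >1
  x=-2.921: |R|=1.06098 >1
Stable set (-2.8000, 0).

(-2.8000,0); λ=-1 ⇒ h* = (14/5)/1 = 2.8000.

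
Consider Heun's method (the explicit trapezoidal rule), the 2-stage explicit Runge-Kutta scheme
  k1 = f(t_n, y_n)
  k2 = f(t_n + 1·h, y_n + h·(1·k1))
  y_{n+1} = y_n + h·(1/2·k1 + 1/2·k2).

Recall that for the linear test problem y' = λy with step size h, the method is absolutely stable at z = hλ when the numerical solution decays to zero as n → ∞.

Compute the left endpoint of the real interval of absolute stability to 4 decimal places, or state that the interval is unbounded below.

Test eqn y'=λy, z=hλ:
  order 2, 2-stage ⇒ R(z)=1+z+z^2/2
  (e.g. R(-1.11)=0.50605, |R|=0.50605)

Find x<0 with |R(x)|<1.
x=-1.11: |R|=0.5060
|R(-1.9)|=0.9050 |R(-1.71)|=0.7520
Bisect:
  x_lo=-2.7239 |R|=1.9859  x_hi=-0.2804 |R|=0.7589
  mid=-1.50215 |R|=0.62608 →hi
  mid=-2.11303 |R|=1.11942 →lo
  mid=-1.80759 |R|=0.82610 →hi
  mid=-1.96031 |R|=0.96110 →hi
  mid=-2.03667 |R|=1.03734 →lo
  mid=-1.99849 |R|=0.99849 →hi
  mid=-2.01758 |R|=1.01774 →lo
  mid=-2.00804 |R|=1.00807 →lo
  mid=-2.00326 |R|=1.00327 →lo
  mid=-2.00088 |R|=1.00088 →lo
  ...
  [-2.00013,-1.99998] ⇒ x*=-2.0000
Stable set (-2.0000, 0).

left endpoint -2.0000.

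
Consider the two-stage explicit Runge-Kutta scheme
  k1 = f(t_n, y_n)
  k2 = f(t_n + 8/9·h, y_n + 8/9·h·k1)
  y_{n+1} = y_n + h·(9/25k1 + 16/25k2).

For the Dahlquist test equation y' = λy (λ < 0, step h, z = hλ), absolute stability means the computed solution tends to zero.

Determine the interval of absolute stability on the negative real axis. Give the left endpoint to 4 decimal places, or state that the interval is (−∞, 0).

(-1.7578, 0).

Test eqn y'=λy, z=hλ:
  k1=λy_n ⇒ h·k1=z·y_n;  k2=λ(1+8/9z)y_n ⇒ h·k2=z(1+8/9z)y_n
  y_{n+1}/y_n = 1 + 9/25z + 16/25z(1+8/9z) = 1 + z + 128/225z²
  ⇒ R(z) = 1 + z + 128/225z².

Solve |R(x)|<1 on ℝ⁻.
x=-0.76: |R|=0.5686
R=1: x+128/225x²=0 ⇒ x=−225/128=-1.7578; min R=1−1/(4·128/225)=0.5605>−1
Confirm numerically:
  x=-1.347: |R|=0.68520 <1
  x=-0.968: |R|=0.56506 <1
  x=-0.909: |R|=0.56106 <1
  x=-0.818: |R|=0.56266 <1
  x=-1.827: |R|=1.07191 >1
  x=-1.801: |R|=1.04425 >1
Interval (-1.7578, 0).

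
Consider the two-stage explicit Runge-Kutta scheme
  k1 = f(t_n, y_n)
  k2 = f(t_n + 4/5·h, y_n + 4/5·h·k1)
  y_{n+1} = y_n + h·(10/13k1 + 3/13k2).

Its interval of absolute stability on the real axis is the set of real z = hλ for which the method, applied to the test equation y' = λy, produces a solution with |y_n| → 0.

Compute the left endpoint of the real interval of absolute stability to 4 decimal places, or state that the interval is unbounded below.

With y'=λy (z=hλ):
  k1=λy_n ⇒ h·k1=z·y_n;  k2=λ(1+4/5z)y_n ⇒ h·k2=z(1+4/5z)y_n
  y_{n+1}/y_n = 1 + 10/13z + 3/13z(1+4/5z) = 1 + z + 12/65z²
  so R(z) = 1 + z + 12/65z².

Need |R(x)|<1, x<0.
x=-0.36: |R|=0.6639
R=1: x+12/65x²=0 ⇒ x=−65/12=-5.4167; min R=1−1/(4·12/65)=-0.3542>−1
Confirm numerically:
  x=-4.767: |R|=0.42825 <1
  x=-4.467: |R|=0.21683 <1
  x=-2.916: |R|=0.34621 <1
  x=-5.772: |R|=1.37864 >1
  x=-5.685: |R|=1.28163 >1
  x=-5.656: |R|=1.24991 >1
So |R|<1 on (-5.4167, 0).

left endpoint -5.4167.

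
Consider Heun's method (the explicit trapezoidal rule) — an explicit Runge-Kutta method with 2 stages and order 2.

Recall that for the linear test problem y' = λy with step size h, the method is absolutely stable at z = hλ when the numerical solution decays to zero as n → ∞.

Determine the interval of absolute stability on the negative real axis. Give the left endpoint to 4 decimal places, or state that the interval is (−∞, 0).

Test eqn y'=λy, z=hλ:
  order 2, 2-stage ⇒ R(z)=1+z+z^2/2
  (e.g. R(-1.27)=0.53645, |R|=0.53645)

Find x<0 with |R(x)|<1.
x=-1.27: |R|=0.5364
|R(-1.33)|=0.5544 |R(-0.61)|=0.5760
Bisect:
  x_lo=-2.3103 |R|=1.3584  x_hi=-0.3649 |R|=0.7017
  mid=-1.33760 |R|=0.55699 →hi
  mid=-1.82394 |R|=0.83944 →hi
  mid=-2.06711 |R|=1.06936 →lo
  mid=-1.94552 |R|=0.94701 →hi
  mid=-2.00631 |R|=1.00633 →lo
  mid=-1.97592 |R|=0.97621 →hi
  mid=-1.99112 |R|=0.99115 →hi
  mid=-1.99871 |R|=0.99872 →hi
  mid=-2.00251 |R|=1.00252 →lo
  mid=-2.00061 |R|=1.00061 →lo
  ...
  [-2.00002,-1.99990] ⇒ x*=-2.0000
Stable set (-2.0000, 0).

z∈(-2.0000,0).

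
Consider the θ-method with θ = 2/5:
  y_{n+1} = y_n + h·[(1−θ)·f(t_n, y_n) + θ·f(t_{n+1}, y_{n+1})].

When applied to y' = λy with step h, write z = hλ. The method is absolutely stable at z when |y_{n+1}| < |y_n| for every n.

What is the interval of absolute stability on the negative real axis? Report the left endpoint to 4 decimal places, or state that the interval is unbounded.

With y'=λy (z=hλ):
  y_{n+1} = y_n + z·[3/5·y_n + 2/5·y_{n+1}] ⇒ (1 − 2/5z)y_{n+1} = (1 + 3/5z)y_n
  R(z) = (1 + 3/5z)/(1 − 2/5z).

Need |R(x)|<1, x<0.
x=-0.81: |R|=0.3882
R=−1: 1+3/5x = −1+2/5x ⇒ -1/5x=2 ⇒ x=2/(-1/5)=-10.0000
Confirm numerically:
  x=-9.151: |R|=0.96357 <1
  x=-8.008: |R|=0.90522 <1
  x=-7.442: |R|=0.87135 <1
  x=-7.190: |R|=0.85501 <1
  x=-10.525: |R|=1.02015 >1
  x=-10.393: |R|=1.01524 >1
  x=-10.330: |R|=1.01286 >1
Interval (-10.0000, 0).

(-10.0000, 0).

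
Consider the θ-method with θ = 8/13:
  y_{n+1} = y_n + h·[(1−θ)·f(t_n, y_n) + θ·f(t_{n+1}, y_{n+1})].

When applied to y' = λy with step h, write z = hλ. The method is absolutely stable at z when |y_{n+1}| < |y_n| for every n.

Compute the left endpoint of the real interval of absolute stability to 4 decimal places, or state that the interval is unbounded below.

(−∞, 0) — no finite endpoint.

Test eqn y'=λy, z=hλ:
  y_{n+1} = y_n + z·[5/13·y_n + 8/13·y_{n+1}] ⇒ (1 − 8/13z)y_{n+1} = (1 + 5/13z)y_n
  Hence R(z) = (1 + 5/13z)/(1 − 8/13z).

Need |R(x)|<1, x<0.
x=-1.38: |R|=0.2537
x=-2: |R|=0.1034
x=-10: |R|=0.3978
x=-100: |R|=0.5990
θ=8/13≥1/2 ⇒ |1+5/13x|<|1−8/13x| ∀x<0 ⇒ unbounded interval.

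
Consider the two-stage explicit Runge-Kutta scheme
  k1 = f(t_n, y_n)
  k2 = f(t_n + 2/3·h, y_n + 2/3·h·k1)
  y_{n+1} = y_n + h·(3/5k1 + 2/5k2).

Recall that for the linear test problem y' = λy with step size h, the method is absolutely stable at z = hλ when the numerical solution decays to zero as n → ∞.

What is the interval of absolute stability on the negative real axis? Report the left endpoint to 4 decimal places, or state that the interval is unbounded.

Test eqn y'=λy, z=hλ:
  k1=λy_n ⇒ h·k1=z·y_n;  k2=λ(1+2/3z)y_n ⇒ h·k2=z(1+2/3z)y_n
  y_{n+1}/y_n = 1 + 3/5z + 2/5z(1+2/3z) = 1 + z + 4/15z²
  Hence R(z) = 1 + z + 4/15z².

Solve |R(x)|<1 on ℝ⁻.
x=-1.17: |R|=0.1950
R=1: x+4/15x²=0 ⇒ x=−15/4=-3.7500; min R=1−1/(4·4/15)=0.0625>−1
Confirm numerically:
  x=-2.719: |R|=0.25246 <1
  x=-2.335: |R|=0.11893 <1
  x=-1.851: |R|=0.06265 <1
  x=-4.336: |R|=1.67757 >1
  x=-4.172: |R|=1.46949 >1
Interval (-3.7500, 0).

z∈(-3.7500,0).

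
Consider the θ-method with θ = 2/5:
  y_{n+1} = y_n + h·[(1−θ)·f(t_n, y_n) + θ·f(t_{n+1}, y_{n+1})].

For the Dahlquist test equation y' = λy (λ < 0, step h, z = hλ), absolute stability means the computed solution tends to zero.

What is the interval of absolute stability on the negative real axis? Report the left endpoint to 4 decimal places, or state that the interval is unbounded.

Set f=λy, z=hλ:
  y_{n+1} = y_n + z·[3/5·y_n + 2/5·y_{n+1}] ⇒ (1 − 2/5z)y_{n+1} = (1 + 3/5z)y_n
  ⇒ R(z) = (1 + 3/5z)/(1 − 2/5z).

Solve |R(x)|<1 on ℝ⁻.
x=-0.48: |R|=0.5973
R=−1: 1+3/5x = −1+2/5x ⇒ -1/5x=2 ⇒ x=2/(-1/5)=-10.0000
Confirm numerically:
  x=-8.648: |R|=0.93936 <1
  x=-7.720: |R|=0.88845 <1
  x=-7.564: |R|=0.87897 <1
  x=-4.870: |R|=0.65197 <1
  x=-10.482: |R|=1.01856 >1
  x=-10.221: |R|=1.00869 >1
  x=-10.084: |R|=1.00334 >1
Interval (-10.0000, 0).

(-10.0000, 0).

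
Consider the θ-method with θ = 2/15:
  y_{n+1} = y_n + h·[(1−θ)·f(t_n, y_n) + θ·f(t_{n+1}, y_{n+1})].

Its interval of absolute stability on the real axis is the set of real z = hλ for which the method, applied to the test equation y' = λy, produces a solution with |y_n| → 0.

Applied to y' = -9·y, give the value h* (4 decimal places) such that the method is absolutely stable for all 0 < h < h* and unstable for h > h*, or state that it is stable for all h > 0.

(-2.7273,0); λ=-9 ⇒ h* = (30/11)/9 = 0.3030.

With y'=λy (z=hλ):
  y_{n+1} = y_n + z·[13/15·y_n + 2/15·y_{n+1}] ⇒ (1 − 2/15z)y_{n+1} = (1 + 13/15z)y_n
  R(z) = (1 + 13/15z)/(1 − 2/15z).

Solve |R(x)|<1 on ℝ⁻.
x=-0.77: |R|=0.3017
R=−1: 1+13/15x = −1+2/15x ⇒ -11/15x=2 ⇒ x=2/(-11/15)=-2.7273
Confirm numerically:
  x=-2.696: |R|=0.98313 <1
  x=-2.216: |R|=0.71058 <1
  x=-1.709: |R|=0.39184 <1
  x=-1.171: |R|=0.01286 <1
  x=-3.263: |R|=1.27376 >1
  x=-3.005: |R|=1.14541 >1
So |R|<1 on (-2.7273, 0).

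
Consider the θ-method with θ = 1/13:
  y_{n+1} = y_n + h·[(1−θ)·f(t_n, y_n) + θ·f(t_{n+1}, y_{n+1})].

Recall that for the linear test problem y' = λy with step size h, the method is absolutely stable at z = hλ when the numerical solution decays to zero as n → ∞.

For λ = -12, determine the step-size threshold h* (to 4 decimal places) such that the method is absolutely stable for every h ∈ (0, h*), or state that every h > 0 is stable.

Set f=λy, z=hλ:
  y_{n+1} = y_n + z·[12/13·y_n + 1/13·y_{n+1}] ⇒ (1 − 1/13z)y_{n+1} = (1 + 12/13z)y_n
  Hence R(z) = (1 + 12/13z)/(1 − 1/13z).

Solve |R(x)|<1 on ℝ⁻.
x=-1.75: |R|=0.5424
R=−1: 1+12/13x = −1+1/13x ⇒ -11/13x=2 ⇒ x=2/(-11/13)=-2.3636
Confirm numerically:
  x=-2.196: |R|=0.87865 <1
  x=-1.501: |R|=0.34563 <1
  x=-1.378: |R|=0.24593 <1
  x=-1.013: |R|=0.06023 <1
  x=-2.677: |R|=1.21988 >1
  x=-2.662: |R|=1.20955 >1
Interval (-2.3636, 0).

(-2.3636,0); λ=-12 ⇒ h* = (26/11)/12 = 0.1970.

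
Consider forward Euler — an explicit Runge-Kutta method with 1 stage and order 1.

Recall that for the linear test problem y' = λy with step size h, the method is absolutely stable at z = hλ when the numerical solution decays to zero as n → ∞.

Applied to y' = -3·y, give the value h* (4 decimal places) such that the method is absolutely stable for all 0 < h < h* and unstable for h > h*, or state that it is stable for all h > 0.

(-2.0000,0); λ=-3 ⇒ h* = 0.6667.

On y'=λy, z=hλ:
  order 1, 1-stage ⇒ R(z)=1+z
  (e.g. R(-0.55)=0.45000, |R|=0.45000)

Solve |R(x)|<1 on ℝ⁻.
x=-0.55: |R|=0.4500
|R(-1.63)|=0.6300 |R(-1.44)|=0.4400 |R(-0.72)|=0.2800
Bisect:
  x_lo=-2.8823 |R|=1.8823  x_hi=-0.3689 |R|=0.6311
  mid=-1.62558 |R|=0.62558 →hi
  mid=-2.25393 |R|=1.25393 →lo
  mid=-1.93976 |R|=0.93976 →hi
  mid=-2.09684 |R|=1.09684 →lo
  mid=-2.01830 |R|=1.01830 →lo
  mid=-1.97903 |R|=0.97903 →hi
  mid=-1.99867 |R|=0.99867 →hi
  mid=-2.00848 |R|=1.00848 →lo
  mid=-2.00357 |R|=1.00357 →lo
  mid=-2.00112 |R|=1.00112 →lo
  ...
  [-2.00005,-1.99989] ⇒ x*=-2.0000
Interval (-2.0000, 0).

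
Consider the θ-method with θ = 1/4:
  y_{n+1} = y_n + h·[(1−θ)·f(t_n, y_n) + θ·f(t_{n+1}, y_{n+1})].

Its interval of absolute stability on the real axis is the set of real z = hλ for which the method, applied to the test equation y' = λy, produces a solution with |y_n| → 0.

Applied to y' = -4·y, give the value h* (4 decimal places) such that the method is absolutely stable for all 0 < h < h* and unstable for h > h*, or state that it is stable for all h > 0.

(-4.0000,0); λ=-4 ⇒ h* = (4)/4 = 1.0000.

With y'=λy (z=hλ):
  y_{n+1} = y_n + z·[3/4·y_n + 1/4·y_{n+1}] ⇒ (1 − 1/4z)y_{n+1} = (1 + 3/4z)y_n
  so R(z) = (1 + 3/4z)/(1 − 1/4z).

Boundary: |R(x)|=1, x<0.
x=-0.33: |R|=0.6952
R=−1: 1+3/4x = −1+1/4x ⇒ -1/2x=2 ⇒ x=2/(-1/2)=-4.0000
Confirm numerically:
  x=-3.898: |R|=0.97417 <1
  x=-2.192: |R|=0.41602 <1
  x=-2.042: |R|=0.35187 <1
  x=-4.367: |R|=1.08773 >1
  x=-4.089: |R|=1.02201 >1
  x=-4.040: |R|=1.00995 >1
So |R|<1 on (-4.0000, 0).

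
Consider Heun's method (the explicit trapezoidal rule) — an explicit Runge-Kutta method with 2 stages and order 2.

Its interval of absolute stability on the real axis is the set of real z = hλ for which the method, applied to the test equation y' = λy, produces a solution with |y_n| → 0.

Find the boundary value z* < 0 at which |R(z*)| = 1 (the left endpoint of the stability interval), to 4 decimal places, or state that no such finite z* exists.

z* = -2.0000.

Set f=λy, z=hλ:
  order 2, 2-stage ⇒ R(z)=1+z+z^2/2
  (e.g. R(-0.95)=0.50125, |R|=0.50125)

Boundary: |R(x)|=1, x<0.
x=-0.95: |R|=0.5012
|R(-2.38)|=1.4522 |R(-2.22)|=1.2442 |R(-0.61)|=0.5760
Bisect:
  x_lo=-2.7755 |R|=2.0761  x_hi=-0.3929 |R|=0.6843
  mid=-1.58416 |R|=0.67062 →hi
  mid=-2.17981 |R|=1.19597 →lo
  mid=-1.88198 |R|=0.88895 →hi
  mid=-2.03089 |R|=1.03137 →lo
  mid=-1.95644 |R|=0.95739 →hi
  mid=-1.99367 |R|=0.99369 →hi
  mid=-2.01228 |R|=1.01235 →lo
  ...
  [-2.00006,-1.99992] ⇒ x*=-2.0000
Interval (-2.0000, 0).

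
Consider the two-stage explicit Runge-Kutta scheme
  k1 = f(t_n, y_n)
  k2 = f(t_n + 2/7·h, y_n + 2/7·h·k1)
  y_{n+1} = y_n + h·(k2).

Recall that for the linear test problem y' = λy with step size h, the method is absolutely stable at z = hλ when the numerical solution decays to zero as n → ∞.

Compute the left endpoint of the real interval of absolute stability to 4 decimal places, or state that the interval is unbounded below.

left endpoint -3.5000.

With y'=λy (z=hλ):
  k1=λy_n ⇒ h·k1=z·y_n;  k2=λ(1+2/7z)y_n ⇒ h·k2=z(1+2/7z)y_n
  y_{n+1}/y_n = 1 + z(1+2/7z) = 1 + z + 2/7z²
  Hence R(z) = 1 + z + 2/7z².

Boundary: |R(x)|=1, x<0.
x=-0.72: |R|=0.4281
R=1: x+2/7x²=0 ⇒ x=−7/2=-3.5000; min R=1−1/(4·2/7)=0.1250>−1
Confirm numerically:
  x=-2.150: |R|=0.17071 <1
  x=-1.849: |R|=0.12780 <1
  x=-1.562: |R|=0.13510 <1
  x=-3.959: |R|=1.51919 >1
  x=-3.920: |R|=1.47040 >1
  x=-3.643: |R|=1.14884 >1
So |R|<1 on (-3.5000, 0).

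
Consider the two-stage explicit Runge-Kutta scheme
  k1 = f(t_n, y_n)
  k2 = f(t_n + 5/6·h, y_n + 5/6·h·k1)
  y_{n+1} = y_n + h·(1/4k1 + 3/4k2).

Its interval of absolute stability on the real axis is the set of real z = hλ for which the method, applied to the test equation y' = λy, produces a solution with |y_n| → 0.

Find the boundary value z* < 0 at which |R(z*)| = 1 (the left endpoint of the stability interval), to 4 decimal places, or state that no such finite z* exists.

On y'=λy, z=hλ:
  k1=λy_n ⇒ h·k1=z·y_n;  k2=λ(1+5/6z)y_n ⇒ h·k2=z(1+5/6z)y_n
  y_{n+1}/y_n = 1 + 1/4z + 3/4z(1+5/6z) = 1 + z + 5/8z²
  Hence R(z) = 1 + z + 5/8z².

Solve |R(x)|<1 on ℝ⁻.
x=-0.38: |R|=0.7103
R=1: x+5/8x²=0 ⇒ x=−8/5=-1.6000; min R=1−1/(4·5/8)=0.6000>−1
Confirm numerically:
  x=-1.380: |R|=0.81025 <1
  x=-1.287: |R|=0.74823 <1
  x=-1.005: |R|=0.62627 <1
  x=-0.880: |R|=0.60400 <1
  x=-2.151: |R|=1.74075 >1
  x=-2.036: |R|=1.55481 >1
  x=-1.767: |R|=1.18443 >1
Interval (-1.6000, 0).

z* = -1.6000.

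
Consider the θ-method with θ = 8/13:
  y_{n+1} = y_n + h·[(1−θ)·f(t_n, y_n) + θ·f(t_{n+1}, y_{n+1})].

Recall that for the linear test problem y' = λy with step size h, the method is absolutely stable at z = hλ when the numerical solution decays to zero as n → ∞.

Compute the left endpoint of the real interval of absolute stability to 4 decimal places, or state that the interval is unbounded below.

(−∞, 0) — no finite endpoint.

With y'=λy (z=hλ):
  y_{n+1} = y_n + z·[5/13·y_n + 8/13·y_{n+1}] ⇒ (1 − 8/13z)y_{n+1} = (1 + 5/13z)y_n
  ⇒ R(z) = (1 + 5/13z)/(1 − 8/13z).

Solve |R(x)|<1 on ℝ⁻.
x=-1.1: |R|=0.3440
x=-2: |R|=0.1034
x=-10: |R|=0.3978
x=-100: |R|=0.5990
θ=8/13≥1/2 ⇒ |1+5/13x|<|1−8/13x| ∀x<0 ⇒ stable on all of ℝ⁻.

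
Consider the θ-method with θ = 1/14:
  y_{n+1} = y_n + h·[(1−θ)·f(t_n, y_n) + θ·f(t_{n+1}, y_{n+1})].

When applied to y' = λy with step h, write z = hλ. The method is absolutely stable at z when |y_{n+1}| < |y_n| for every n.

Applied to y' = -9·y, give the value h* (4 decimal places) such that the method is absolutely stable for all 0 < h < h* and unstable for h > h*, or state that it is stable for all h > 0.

On y'=λy, z=hλ:
  y_{n+1} = y_n + z·[13/14·y_n + 1/14·y_{n+1}] ⇒ (1 − 1/14z)y_{n+1} = (1 + 13/14z)y_n
  R(z) = (1 + 13/14z)/(1 − 1/14z).

Solve |R(x)|<1 on ℝ⁻.
x=-0.62: |R|=0.4063
R=−1: 1+13/14x = −1+1/14x ⇒ -6/7x=2 ⇒ x=2/(-6/7)=-2.3333
Confirm numerically:
  x=-1.909: |R|=0.67993 <1
  x=-1.878: |R|=0.65588 <1
  x=-1.865: |R|=0.64576 <1
  x=-2.872: |R|=1.38312 >1
  x=-2.618: |R|=1.20556 >1
  x=-2.523: |R|=1.13775 >1
Stable set (-2.3333, 0).

(-2.3333,0); λ=-9 ⇒ h* = (7/3)/9 = 0.2593.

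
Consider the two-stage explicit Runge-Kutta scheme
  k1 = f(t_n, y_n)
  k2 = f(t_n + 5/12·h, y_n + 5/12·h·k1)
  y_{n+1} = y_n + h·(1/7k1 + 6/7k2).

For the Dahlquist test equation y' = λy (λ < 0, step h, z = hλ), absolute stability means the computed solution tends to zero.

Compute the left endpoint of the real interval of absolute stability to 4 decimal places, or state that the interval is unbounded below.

Set f=λy, z=hλ:
  k1=λy_n ⇒ h·k1=z·y_n;  k2=λ(1+5/12z)y_n ⇒ h·k2=z(1+5/12z)y_n
  y_{n+1}/y_n = 1 + 1/7z + 6/7z(1+5/12z) = 1 + z + 5/14z²
  Hence R(z) = 1 + z + 5/14z².

Solve |R(x)|<1 on ℝ⁻.
x=-0.98: |R|=0.3630
R=1: x+5/14x²=0 ⇒ x=−14/5=-2.8000; min R=1−1/(4·5/14)=0.3000>−1
Confirm numerically:
  x=-1.755: |R|=0.34501 <1
  x=-1.587: |R|=0.31249 <1
  x=-1.391: |R|=0.30003 <1
  x=-1.170: |R|=0.31889 <1
  x=-3.113: |R|=1.34799 >1
  x=-2.913: |R|=1.11756 >1
So |R|<1 on (-2.8000, 0).

z* = -2.8000.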